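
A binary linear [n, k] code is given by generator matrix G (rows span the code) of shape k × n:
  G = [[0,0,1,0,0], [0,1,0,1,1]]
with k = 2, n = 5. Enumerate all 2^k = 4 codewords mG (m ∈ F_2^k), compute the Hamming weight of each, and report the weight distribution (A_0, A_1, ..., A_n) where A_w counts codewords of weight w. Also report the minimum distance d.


Weight distribution: A_0 = 1, A_1 = 1, A_3 = 1, A_4 = 1. Minimum distance d = 1.

Enumerate all 2^2 = 4 messages m ∈ F_2^2.
For each, compute codeword c = mG in F_2^5, then tally its weight.
  m = 00 → c = 00000, weight = 0.
  m = 10 → c = 00100, weight = 1.
  m = 01 → c = 01011, weight = 3.
  m = 11 → c = 01111, weight = 4.
Tally weights:
  weight 0: 1 codewords.
  weight 1: 1 codewords.
  weight 3: 1 codewords.
  weight 4: 1 codewords.
Minimum distance d = smallest w > 0 with A_w > 0 = 1.
Sanity: Σ A_w = 4 = 2^2 = 4 ✓.


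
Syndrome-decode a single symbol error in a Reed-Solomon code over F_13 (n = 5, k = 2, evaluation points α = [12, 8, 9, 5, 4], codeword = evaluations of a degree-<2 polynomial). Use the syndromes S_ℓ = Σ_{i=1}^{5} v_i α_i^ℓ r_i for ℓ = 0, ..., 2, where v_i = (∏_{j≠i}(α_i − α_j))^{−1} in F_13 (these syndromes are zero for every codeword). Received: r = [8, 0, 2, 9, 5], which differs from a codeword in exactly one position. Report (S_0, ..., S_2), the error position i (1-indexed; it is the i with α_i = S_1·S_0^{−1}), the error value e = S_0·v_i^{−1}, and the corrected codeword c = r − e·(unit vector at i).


S = (4, 7, 9), error at position 4, error magnitude e = 2, c = [8, 0, 2, 7, 5].

Step 1: column multipliers v_i = (∏_{j≠i}(α_i − α_j))^{−1} mod 13.
  i = 1 (α = 12): (12−8)(12−9)(12−5)(12−4) = 4·3·7·8 = 672 ≡ 9, so v_1 = 9^{−1} = 3 (mod 13).
  i = 2 (α = 8): (8−12)(8−9)(8−5)(8−4) = (−4)·(−1)·3·4 = 48 ≡ 9, so v_2 = 9^{−1} = 3 (mod 13).
  i = 3 (α = 9): (9−12)(9−8)(9−5)(9−4) = (−3)·1·4·5 = −60 ≡ 5, so v_3 = 5^{−1} = 8 (mod 13).
  i = 4 (α = 5): (5−12)(5−8)(5−9)(5−4) = (−7)·(−3)·(−4)·1 = −84 ≡ 7, so v_4 = 7^{−1} = 2 (mod 13).
  i = 5 (α = 4): (4−12)(4−8)(4−9)(4−5) = (−8)·(−4)·(−5)·(−1) = 160 ≡ 4, so v_5 = 4^{−1} = 10 (mod 13).
  v = [3, 3, 8, 2, 10].
Step 2: syndromes of r = [8, 0, 2, 9, 5] (all sums mod 13).
  S_0 = Σ v_i r_i = 3·8 + 3·0 + 8·2 + 2·9 + 10·5 = 108 ≡ 4.
  S_1 = Σ v_i α_i r_i = 3·12·8 + 3·8·0 + 8·9·2 + 2·5·9 + 10·4·5 = 722 ≡ 7.
  α_i^2 mod 13 = [1, 12, 3, 12, 3].
  S_2 = Σ v_i α_i^2 r_i = 3·1·8 + 3·12·0 + 8·3·2 + 2·12·9 + 10·3·5 = 438 ≡ 9.
  S = (4, 7, 9) ≠ 0, so r is not a codeword (an error is present).
Step 3: locate the error. For a single error e at position i, S_ℓ = v_i·e·α_i^ℓ, so α_err = S_1/S_0.
  S_0^{−1} = 4^{−1} = 10 (mod 13), so α_err = 7·10 = 70 ≡ 5 = α_4. Error position i = 4.
  Consistency check: S_2/S_1 = 9·2 = 18 ≡ 5 = α_err ✓ (single-error assumption holds).
Step 4: error magnitude e = S_0/v_4 = S_0·∏_{j≠4}(α_4 − α_j) = 4·7 = 28 ≡ 2 (mod 13).
Step 5: correct position 4: c_4 = r_4 − e = 9 − 2 ≡ 7 (mod 13). Hence c = [8, 0, 2, 7, 5].
  Check: interpolating c through the α_i gives m(x) = 10 + 2·x (degree < 2) with m(α_i) = c_i for every i, so c is indeed a codeword.


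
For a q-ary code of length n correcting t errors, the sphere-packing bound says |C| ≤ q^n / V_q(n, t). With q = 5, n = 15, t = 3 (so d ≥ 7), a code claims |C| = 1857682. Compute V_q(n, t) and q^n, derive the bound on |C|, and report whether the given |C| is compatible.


V_q(n, t) = 30861, q^n = 30517578125, Hamming bound = 988871, |C| = 1857682 > bound (violated).

Step 1: Compute V_q(n, t) = Σ_{j=0}^3 C(n, j) (q−1)^j.
  j = 0: C(15,0)·(4)^0 = 1·1 = 1.
  j = 1: C(15,1)·(4)^1 = 15·4 = 60.
  j = 2: C(15,2)·(4)^2 = 105·16 = 1680.
  j = 3: C(15,3)·(4)^3 = 455·64 = 29120.
  V_q(n, t) = 1 + 60 + 1680 + 29120 = 30861.
Step 2: q^n = 5^15 = 30517578125.
Step 3: Hamming bound ⌊q^n / V_q(n,t)⌋ = ⌊30517578125/30861⌋ = 988871.
Step 4: Compare |C| = 1857682 to 988871: violated.
The claimed |C| lies above the Hamming bound, so no 5-ary code of length 15 with d ≥ 7 can have 1857682 codewords.


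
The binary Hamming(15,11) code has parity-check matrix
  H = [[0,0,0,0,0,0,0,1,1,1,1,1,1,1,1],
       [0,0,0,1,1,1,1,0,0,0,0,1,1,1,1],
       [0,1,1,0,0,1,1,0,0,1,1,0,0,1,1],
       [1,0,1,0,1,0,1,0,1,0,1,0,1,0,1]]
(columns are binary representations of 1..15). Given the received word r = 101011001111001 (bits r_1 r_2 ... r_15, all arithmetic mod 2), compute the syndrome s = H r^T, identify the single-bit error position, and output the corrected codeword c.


s = (1, 0, 1, 0)^T, error position = 10, corrected codeword c = 101011001011001

Compute s = H r^T mod 2 one row at a time:
  s_1 = 0 + 1 + 1 + 1 + 1 + 0 + 0 + 1 = 5 ≡ 1 (mod 2).
  s_2 = 0 + 1 + 1 + 0 + 1 + 0 + 0 + 1 = 4 ≡ 0 (mod 2).
  s_3 = 0 + 1 + 1 + 0 + 1 + 1 + 0 + 1 = 5 ≡ 1 (mod 2).
  s_4 = 1 + 1 + 1 + 0 + 1 + 1 + 0 + 1 = 6 ≡ 0 (mod 2).
s = (1, 0, 1, 0)^T — this equals column 10 of H (binary 1010), so error is at position 10.
Correct: flip bit 10 of r = 101011001111001 to get c = 101011001011001.


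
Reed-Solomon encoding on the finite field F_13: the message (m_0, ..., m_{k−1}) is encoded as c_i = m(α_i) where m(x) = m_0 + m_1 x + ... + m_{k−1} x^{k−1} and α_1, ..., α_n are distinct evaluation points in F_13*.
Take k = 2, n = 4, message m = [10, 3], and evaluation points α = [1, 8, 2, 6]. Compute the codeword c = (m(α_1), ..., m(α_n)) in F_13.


c = [0, 8, 3, 2]

Message polynomial: m(x) = 10 + 3·x (mod 13).
For each evaluation point α_i, compute m(α_i) mod 13:
  α_1 = 1: Horner steps 3 → 0, so m(1) = 0.
  α_2 = 8: Horner steps 3 → 8, so m(8) = 8.
  α_3 = 2: Horner steps 3 → 3, so m(2) = 3.
  α_4 = 6: Horner steps 3 → 2, so m(6) = 2.
Codeword c = [0, 8, 3, 2] ∈ F_13^4.


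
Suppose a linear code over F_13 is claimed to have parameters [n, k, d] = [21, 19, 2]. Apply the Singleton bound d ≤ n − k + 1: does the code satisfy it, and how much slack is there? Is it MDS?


Singleton RHS = n − k + 1 = 3, slack = 1, bound satisfied, not MDS.

Singleton bound: d ≤ n − k + 1.
Here n = 21, k = 19, so n − k + 1 = 3.
Given d = 2, check d ≤ 3: YES.
Slack = (n − k + 1) − d = 1.
The code is NOT MDS (slack = 1 > 0).
Description: the claimed parameters are [21, 19, 2]_13; such a code would be non-MDS.


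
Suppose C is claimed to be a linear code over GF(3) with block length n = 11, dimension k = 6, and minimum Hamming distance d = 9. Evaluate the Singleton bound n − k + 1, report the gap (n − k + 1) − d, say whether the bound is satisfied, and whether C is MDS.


Singleton RHS = n − k + 1 = 6, slack = -3, bound violated (no such code; not MDS).

Singleton bound: d ≤ n − k + 1.
Here n = 11, k = 6, so n − k + 1 = 6.
Given d = 9, check d ≤ 6: NO.
Slack = (n − k + 1) − d = -3.
The slack is negative: d = 9 exceeds n − k + 1 = 6 by 3, so the Singleton bound is violated and no linear [11, 6, 9]_3 code can exist. In particular it is not MDS (MDS requires d = n − k + 1 exactly).
Description: the claimed parameters are [11, 6, 9]_3; such a code would be impossible (violates the Singleton bound).


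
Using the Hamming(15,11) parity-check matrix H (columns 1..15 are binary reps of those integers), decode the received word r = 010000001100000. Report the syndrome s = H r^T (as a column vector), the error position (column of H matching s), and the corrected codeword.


s = (0, 0, 0, 1)^T, error position = 1, corrected codeword c = 110000001100000

Compute s = H r^T mod 2 one row at a time:
  s_1 = 0 + 1 + 1 + 0 + 0 + 0 + 0 + 0 = 2 ≡ 0 (mod 2).
  s_2 = 0 + 0 + 0 + 0 + 0 + 0 + 0 + 0 = 0 ≡ 0 (mod 2).
  s_3 = 1 + 0 + 0 + 0 + 1 + 0 + 0 + 0 = 2 ≡ 0 (mod 2).
  s_4 = 0 + 0 + 0 + 0 + 1 + 0 + 0 + 0 = 1 ≡ 1 (mod 2).
s = (0, 0, 0, 1)^T — this equals column 1 of H (binary 0001), so error is at position 1.
Correct: flip bit 1 of r = 010000001100000 to get c = 110000001100000.


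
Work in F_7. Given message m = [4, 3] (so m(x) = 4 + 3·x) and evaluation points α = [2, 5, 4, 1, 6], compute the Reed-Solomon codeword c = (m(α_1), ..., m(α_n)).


c = [3, 5, 2, 0, 1]

Message polynomial: m(x) = 4 + 3·x (mod 7).
For each evaluation point α_i, compute m(α_i) mod 7:
  α_1 = 2: Horner steps 3 → 3, so m(2) = 3.
  α_2 = 5: Horner steps 3 → 5, so m(5) = 5.
  α_3 = 4: Horner steps 3 → 2, so m(4) = 2.
  α_4 = 1: Horner steps 3 → 0, so m(1) = 0.
  α_5 = 6: Horner steps 3 → 1, so m(6) = 1.
Codeword c = [3, 5, 2, 0, 1] ∈ F_7^5.


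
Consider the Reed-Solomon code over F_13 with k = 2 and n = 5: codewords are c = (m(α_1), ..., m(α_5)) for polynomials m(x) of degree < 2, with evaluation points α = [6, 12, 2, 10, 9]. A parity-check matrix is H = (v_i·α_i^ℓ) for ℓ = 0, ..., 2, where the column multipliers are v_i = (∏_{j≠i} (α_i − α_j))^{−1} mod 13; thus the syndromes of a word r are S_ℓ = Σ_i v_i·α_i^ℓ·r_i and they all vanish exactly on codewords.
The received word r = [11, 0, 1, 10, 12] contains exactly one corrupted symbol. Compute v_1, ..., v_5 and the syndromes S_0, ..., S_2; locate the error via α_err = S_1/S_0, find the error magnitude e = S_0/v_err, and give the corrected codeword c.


S = (2, 7, 5), error at position 4, error magnitude e = 2, c = [11, 0, 1, 8, 12].

Step 1: column multipliers v_i = (∏_{j≠i}(α_i − α_j))^{−1} mod 13.
  i = 1 (α = 6): (6−12)(6−2)(6−10)(6−9) = (−6)·4·(−4)·(−3) = −288 ≡ 11, so v_1 = 11^{−1} = 6 (mod 13).
  i = 2 (α = 12): (12−6)(12−2)(12−10)(12−9) = 6·10·2·3 = 360 ≡ 9, so v_2 = 9^{−1} = 3 (mod 13).
  i = 3 (α = 2): (2−6)(2−12)(2−10)(2−9) = (−4)·(−10)·(−8)·(−7) = 2240 ≡ 4, so v_3 = 4^{−1} = 10 (mod 13).
  i = 4 (α = 10): (10−6)(10−12)(10−2)(10−9) = 4·(−2)·8·1 = −64 ≡ 1, so v_4 = 1^{−1} = 1 (mod 13).
  i = 5 (α = 9): (9−6)(9−12)(9−2)(9−10) = 3·(−3)·7·(−1) = 63 ≡ 11, so v_5 = 11^{−1} = 6 (mod 13).
  v = [6, 3, 10, 1, 6].
Step 2: syndromes of r = [11, 0, 1, 10, 12] (all sums mod 13).
  S_0 = Σ v_i r_i = 6·11 + 3·0 + 10·1 + 1·10 + 6·12 = 158 ≡ 2.
  S_1 = Σ v_i α_i r_i = 6·6·11 + 3·12·0 + 10·2·1 + 1·10·10 + 6·9·12 = 1164 ≡ 7.
  α_i^2 mod 13 = [10, 1, 4, 9, 3].
  S_2 = Σ v_i α_i^2 r_i = 6·10·11 + 3·1·0 + 10·4·1 + 1·9·10 + 6·3·12 = 1006 ≡ 5.
  S = (2, 7, 5) ≠ 0, so r is not a codeword (an error is present).
Step 3: locate the error. For a single error e at position i, S_ℓ = v_i·e·α_i^ℓ, so α_err = S_1/S_0.
  S_0^{−1} = 2^{−1} = 7 (mod 13), so α_err = 7·7 = 49 ≡ 10 = α_4. Error position i = 4.
  Consistency check: S_2/S_1 = 5·2 = 10 ≡ 10 = α_err ✓ (single-error assumption holds).
Step 4: error magnitude e = S_0/v_4 = S_0·∏_{j≠4}(α_4 − α_j) = 2·1 = 2 ≡ 2 (mod 13).
Step 5: correct position 4: c_4 = r_4 − e = 10 − 2 ≡ 8 (mod 13). Hence c = [11, 0, 1, 8, 12].
  Check: interpolating c through the α_i gives m(x) = 9 + 9·x (degree < 2) with m(α_i) = c_i for every i, so c is indeed a codeword.


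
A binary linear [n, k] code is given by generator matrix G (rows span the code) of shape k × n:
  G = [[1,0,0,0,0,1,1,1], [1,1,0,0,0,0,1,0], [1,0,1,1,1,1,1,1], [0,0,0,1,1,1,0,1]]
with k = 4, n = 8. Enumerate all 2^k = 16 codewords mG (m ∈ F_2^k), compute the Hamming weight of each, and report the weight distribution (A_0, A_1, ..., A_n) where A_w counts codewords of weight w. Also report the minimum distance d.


Weight distribution: A_0 = 1, A_2 = 1, A_3 = 6, A_4 = 3, A_6 = 3, A_7 = 2. Minimum distance d = 2.

Enumerate all 2^4 = 16 messages m ∈ F_2^4.
For each, compute codeword c = mG in F_2^8, then tally its weight.
  m = 0000 → c = 00000000, weight = 0.
  m = 1000 → c = 10000111, weight = 4.
  m = 0100 → c = 11000010, weight = 3.
  m = 1100 → c = 01000101, weight = 3.
  m = 0010 → c = 10111111, weight = 7.
  m = 1010 → c = 00111000, weight = 3.
  m = 0110 → c = 01111101, weight = 6.
  m = 1110 → c = 11111010, weight = 6.
  m = 0001 → c = 00011101, weight = 4.
  m = 1001 → c = 10011010, weight = 4.
  m = 0101 → c = 11011111, weight = 7.
  m = 1101 → c = 01011000, weight = 3.
  m = 0011 → c = 10100010, weight = 3.
  m = 1011 → c = 00100101, weight = 3.
  m = 0111 → c = 01100000, weight = 2.
  m = 1111 → c = 11100111, weight = 6.
Tally weights:
  weight 0: 1 codewords.
  weight 2: 1 codewords.
  weight 3: 6 codewords.
  weight 4: 3 codewords.
  weight 6: 3 codewords.
  weight 7: 2 codewords.
Minimum distance d = smallest w > 0 with A_w > 0 = 2.
Sanity: Σ A_w = 16 = 2^4 = 16 ✓.


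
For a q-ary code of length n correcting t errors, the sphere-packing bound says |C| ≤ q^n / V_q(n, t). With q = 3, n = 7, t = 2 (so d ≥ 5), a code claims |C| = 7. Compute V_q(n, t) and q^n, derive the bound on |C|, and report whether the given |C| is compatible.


V_q(n, t) = 99, q^n = 2187, Hamming bound = 22, |C| = 7 ≤ bound (satisfied).

Step 1: Compute V_q(n, t) = Σ_{j=0}^2 C(n, j) (q−1)^j.
  j = 0: C(7,0)·(2)^0 = 1·1 = 1.
  j = 1: C(7,1)·(2)^1 = 7·2 = 14.
  j = 2: C(7,2)·(2)^2 = 21·4 = 84.
  V_q(n, t) = 1 + 14 + 84 = 99.
Step 2: q^n = 3^7 = 2187.
Step 3: Hamming bound ⌊q^n / V_q(n,t)⌋ = ⌊2187/99⌋ = 22.
Step 4: Compare |C| = 7 to 22: satisfied.
The claimed |C| lies below the Hamming bound.


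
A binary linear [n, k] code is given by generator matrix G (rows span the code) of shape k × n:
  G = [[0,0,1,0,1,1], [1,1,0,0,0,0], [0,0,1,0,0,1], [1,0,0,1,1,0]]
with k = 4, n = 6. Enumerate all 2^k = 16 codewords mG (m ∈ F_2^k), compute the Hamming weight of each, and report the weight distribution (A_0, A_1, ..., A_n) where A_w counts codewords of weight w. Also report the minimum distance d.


Weight distribution: A_0 = 1, A_1 = 1, A_2 = 4, A_3 = 4, A_4 = 3, A_5 = 3. Minimum distance d = 1.

Enumerate all 2^4 = 16 messages m ∈ F_2^4.
For each, compute codeword c = mG in F_2^6, then tally its weight.
  m = 0000 → c = 000000, weight = 0.
  m = 1000 → c = 001011, weight = 3.
  m = 0100 → c = 110000, weight = 2.
  m = 1100 → c = 111011, weight = 5.
  m = 0010 → c = 001001, weight = 2.
  m = 1010 → c = 000010, weight = 1.
  m = 0110 → c = 111001, weight = 4.
  m = 1110 → c = 110010, weight = 3.
  m = 0001 → c = 100110, weight = 3.
  m = 1001 → c = 101101, weight = 4.
  m = 0101 → c = 010110, weight = 3.
  m = 1101 → c = 011101, weight = 4.
  m = 0011 → c = 101111, weight = 5.
  m = 1011 → c = 100100, weight = 2.
  m = 0111 → c = 011111, weight = 5.
  m = 1111 → c = 010100, weight = 2.
Tally weights:
  weight 0: 1 codewords.
  weight 1: 1 codewords.
  weight 2: 4 codewords.
  weight 3: 4 codewords.
  weight 4: 3 codewords.
  weight 5: 3 codewords.
Minimum distance d = smallest w > 0 with A_w > 0 = 1.
Sanity: Σ A_w = 16 = 2^4 = 16 ✓.


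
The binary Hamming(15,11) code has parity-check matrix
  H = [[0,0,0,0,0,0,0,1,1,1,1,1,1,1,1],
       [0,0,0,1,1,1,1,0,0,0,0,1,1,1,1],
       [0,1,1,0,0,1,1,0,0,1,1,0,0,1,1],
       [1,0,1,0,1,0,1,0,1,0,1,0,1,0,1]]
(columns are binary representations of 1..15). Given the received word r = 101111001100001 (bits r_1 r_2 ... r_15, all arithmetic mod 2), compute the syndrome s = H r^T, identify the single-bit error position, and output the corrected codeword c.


s = (1, 0, 0, 1)^T, error position = 9, corrected codeword c = 101111000100001

Compute s = H r^T mod 2 one row at a time:
  s_1 = 0 + 1 + 1 + 0 + 0 + 0 + 0 + 1 = 3 ≡ 1 (mod 2).
  s_2 = 1 + 1 + 1 + 0 + 0 + 0 + 0 + 1 = 4 ≡ 0 (mod 2).
  s_3 = 0 + 1 + 1 + 0 + 1 + 0 + 0 + 1 = 4 ≡ 0 (mod 2).
  s_4 = 1 + 1 + 1 + 0 + 1 + 0 + 0 + 1 = 5 ≡ 1 (mod 2).
s = (1, 0, 0, 1)^T — this equals column 9 of H (binary 1001), so error is at position 9.
Correct: flip bit 9 of r = 101111001100001 to get c = 101111000100001.


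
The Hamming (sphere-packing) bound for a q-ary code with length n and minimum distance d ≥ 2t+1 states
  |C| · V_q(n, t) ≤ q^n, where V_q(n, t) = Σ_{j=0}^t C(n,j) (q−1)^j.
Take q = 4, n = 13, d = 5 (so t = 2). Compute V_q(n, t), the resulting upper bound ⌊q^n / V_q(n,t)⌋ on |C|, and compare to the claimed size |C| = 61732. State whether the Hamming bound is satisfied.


V_q(n, t) = 742, q^n = 67108864, Hamming bound = 90443, |C| = 61732 ≤ bound (satisfied).

Step 1: Compute V_q(n, t) = Σ_{j=0}^2 C(n, j) (q−1)^j.
  j = 0: C(13,0)·(3)^0 = 1·1 = 1.
  j = 1: C(13,1)·(3)^1 = 13·3 = 39.
  j = 2: C(13,2)·(3)^2 = 78·9 = 702.
  V_q(n, t) = 1 + 39 + 702 = 742.
Step 2: q^n = 4^13 = 67108864.
Step 3: Hamming bound ⌊q^n / V_q(n,t)⌋ = ⌊67108864/742⌋ = 90443.
Step 4: Compare |C| = 61732 to 90443: satisfied.
The claimed |C| lies below the Hamming bound.


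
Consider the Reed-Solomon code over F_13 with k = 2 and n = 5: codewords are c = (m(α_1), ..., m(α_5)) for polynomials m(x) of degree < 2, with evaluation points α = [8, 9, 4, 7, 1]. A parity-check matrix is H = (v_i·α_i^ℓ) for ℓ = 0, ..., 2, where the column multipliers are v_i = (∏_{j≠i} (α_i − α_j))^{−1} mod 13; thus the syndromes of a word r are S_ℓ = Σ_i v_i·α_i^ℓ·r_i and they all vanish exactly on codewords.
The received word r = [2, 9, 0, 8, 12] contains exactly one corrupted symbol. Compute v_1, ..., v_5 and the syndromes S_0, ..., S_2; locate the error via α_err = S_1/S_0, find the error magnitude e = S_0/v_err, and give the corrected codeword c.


S = (1, 1, 1), error at position 5, error magnitude e = 7, c = [2, 9, 0, 8, 5].

Step 1: column multipliers v_i = (∏_{j≠i}(α_i − α_j))^{−1} mod 13.
  i = 1 (α = 8): (8−9)(8−4)(8−7)(8−1) = (−1)·4·1·7 = −28 ≡ 11, so v_1 = 11^{−1} = 6 (mod 13).
  i = 2 (α = 9): (9−8)(9−4)(9−7)(9−1) = 1·5·2·8 = 80 ≡ 2, so v_2 = 2^{−1} = 7 (mod 13).
  i = 3 (α = 4): (4−8)(4−9)(4−7)(4−1) = (−4)·(−5)·(−3)·3 = −180 ≡ 2, so v_3 = 2^{−1} = 7 (mod 13).
  i = 4 (α = 7): (7−8)(7−9)(7−4)(7−1) = (−1)·(−2)·3·6 = 36 ≡ 10, so v_4 = 10^{−1} = 4 (mod 13).
  i = 5 (α = 1): (1−8)(1−9)(1−4)(1−7) = (−7)·(−8)·(−3)·(−6) = 1008 ≡ 7, so v_5 = 7^{−1} = 2 (mod 13).
  v = [6, 7, 7, 4, 2].
Step 2: syndromes of r = [2, 9, 0, 8, 12] (all sums mod 13).
  S_0 = Σ v_i r_i = 6·2 + 7·9 + 7·0 + 4·8 + 2·12 = 131 ≡ 1.
  S_1 = Σ v_i α_i r_i = 6·8·2 + 7·9·9 + 7·4·0 + 4·7·8 + 2·1·12 = 911 ≡ 1.
  α_i^2 mod 13 = [12, 3, 3, 10, 1].
  S_2 = Σ v_i α_i^2 r_i = 6·12·2 + 7·3·9 + 7·3·0 + 4·10·8 + 2·1·12 = 677 ≡ 1.
  S = (1, 1, 1) ≠ 0, so r is not a codeword (an error is present).
Step 3: locate the error. For a single error e at position i, S_ℓ = v_i·e·α_i^ℓ, so α_err = S_1/S_0.
  S_0^{−1} = 1^{−1} = 1 (mod 13), so α_err = 1·1 = 1 ≡ 1 = α_5. Error position i = 5.
  Consistency check: S_2/S_1 = 1·1 = 1 ≡ 1 = α_err ✓ (single-error assumption holds).
Step 4: error magnitude e = S_0/v_5 = S_0·∏_{j≠5}(α_5 − α_j) = 1·7 = 7 ≡ 7 (mod 13).
Step 5: correct position 5: c_5 = r_5 − e = 12 − 7 ≡ 5 (mod 13). Hence c = [2, 9, 0, 8, 5].
  Check: interpolating c through the α_i gives m(x) = 11 + 7·x (degree < 2) with m(α_i) = c_i for every i, so c is indeed a codeword.


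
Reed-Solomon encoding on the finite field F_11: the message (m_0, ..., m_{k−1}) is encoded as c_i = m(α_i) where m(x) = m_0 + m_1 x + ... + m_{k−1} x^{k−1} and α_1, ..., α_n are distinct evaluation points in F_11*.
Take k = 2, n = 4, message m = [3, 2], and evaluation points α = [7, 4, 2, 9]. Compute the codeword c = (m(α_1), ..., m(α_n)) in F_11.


c = [6, 0, 7, 10]

Message polynomial: m(x) = 3 + 2·x (mod 11).
For each evaluation point α_i, compute m(α_i) mod 11:
  α_1 = 7: Horner steps 2 → 6, so m(7) = 6.
  α_2 = 4: Horner steps 2 → 0, so m(4) = 0.
  α_3 = 2: Horner steps 2 → 7, so m(2) = 7.
  α_4 = 9: Horner steps 2 → 10, so m(9) = 10.
Codeword c = [6, 0, 7, 10] ∈ F_11^4.


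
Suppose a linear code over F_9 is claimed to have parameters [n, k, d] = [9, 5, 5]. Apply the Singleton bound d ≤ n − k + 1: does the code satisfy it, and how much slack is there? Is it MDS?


Singleton RHS = n − k + 1 = 5, slack = 0, bound satisfied, MDS.

Singleton bound: d ≤ n − k + 1.
Here n = 9, k = 5, so n − k + 1 = 5.
Given d = 5, check d ≤ 5: YES.
Slack = (n − k + 1) − d = 0.
The code is MDS (slack = 0).
Description: the claimed parameters are [9, 5, 5]_9; such a code would be MDS (meets Singleton bound).


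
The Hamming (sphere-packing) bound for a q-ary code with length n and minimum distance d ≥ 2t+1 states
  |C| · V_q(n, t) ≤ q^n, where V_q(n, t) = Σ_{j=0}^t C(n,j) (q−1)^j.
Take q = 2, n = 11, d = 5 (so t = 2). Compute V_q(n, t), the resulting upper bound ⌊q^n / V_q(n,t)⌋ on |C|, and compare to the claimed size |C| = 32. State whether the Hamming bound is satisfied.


V_q(n, t) = 67, q^n = 2048, Hamming bound = 30, |C| = 32 > bound (violated).

Step 1: Compute V_q(n, t) = Σ_{j=0}^2 C(n, j) (q−1)^j.
  j = 0: C(11,0)·(1)^0 = 1·1 = 1.
  j = 1: C(11,1)·(1)^1 = 11·1 = 11.
  j = 2: C(11,2)·(1)^2 = 55·1 = 55.
  V_q(n, t) = 1 + 11 + 55 = 67.
Step 2: q^n = 2^11 = 2048.
Step 3: Hamming bound ⌊q^n / V_q(n,t)⌋ = ⌊2048/67⌋ = 30.
Step 4: Compare |C| = 32 to 30: violated.
The claimed |C| lies above the Hamming bound, so no 2-ary code of length 11 with d ≥ 5 can have 32 codewords.


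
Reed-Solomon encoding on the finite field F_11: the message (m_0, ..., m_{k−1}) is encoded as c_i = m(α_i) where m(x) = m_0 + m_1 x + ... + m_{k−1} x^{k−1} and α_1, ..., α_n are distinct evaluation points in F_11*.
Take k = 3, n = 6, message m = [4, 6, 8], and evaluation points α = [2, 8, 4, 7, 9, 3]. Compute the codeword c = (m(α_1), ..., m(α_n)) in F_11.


c = [4, 3, 2, 9, 2, 6]

Message polynomial: m(x) = 4 + 6·x + 8·x^2 (mod 11).
For each evaluation point α_i, compute m(α_i) mod 11:
  α_1 = 2: Horner steps 8 → 0 → 4, so m(2) = 4.
  α_2 = 8: Horner steps 8 → 4 → 3, so m(8) = 3.
  α_3 = 4: Horner steps 8 → 5 → 2, so m(4) = 2.
  α_4 = 7: Horner steps 8 → 7 → 9, so m(7) = 9.
  α_5 = 9: Horner steps 8 → 1 → 2, so m(9) = 2.
  α_6 = 3: Horner steps 8 → 8 → 6, so m(3) = 6.
Codeword c = [4, 3, 2, 9, 2, 6] ∈ F_11^6.


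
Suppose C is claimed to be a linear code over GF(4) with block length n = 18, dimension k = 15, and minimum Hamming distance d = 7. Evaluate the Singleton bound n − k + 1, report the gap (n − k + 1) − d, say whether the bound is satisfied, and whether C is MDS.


Singleton RHS = n − k + 1 = 4, slack = -3, bound violated (no such code; not MDS).

Singleton bound: d ≤ n − k + 1.
Here n = 18, k = 15, so n − k + 1 = 4.
Given d = 7, check d ≤ 4: NO.
Slack = (n − k + 1) − d = -3.
The slack is negative: d = 7 exceeds n − k + 1 = 4 by 3, so the Singleton bound is violated and no linear [18, 15, 7]_4 code can exist. In particular it is not MDS (MDS requires d = n − k + 1 exactly).
Description: the claimed parameters are [18, 15, 7]_4; such a code would be impossible (violates the Singleton bound).


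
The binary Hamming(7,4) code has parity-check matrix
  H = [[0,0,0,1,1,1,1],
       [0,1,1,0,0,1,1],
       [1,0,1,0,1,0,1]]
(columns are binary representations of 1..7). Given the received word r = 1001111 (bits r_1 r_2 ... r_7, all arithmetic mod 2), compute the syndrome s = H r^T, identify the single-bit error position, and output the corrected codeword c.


s = (0, 0, 1)^T, error position = 1, corrected codeword c = 0001111

Compute s = H r^T mod 2 one row at a time:
  s_1 = 1 + 1 + 1 + 1 = 4 ≡ 0 (mod 2).
  s_2 = 0 + 0 + 1 + 1 = 2 ≡ 0 (mod 2).
  s_3 = 1 + 0 + 1 + 1 = 3 ≡ 1 (mod 2).
s = (0, 0, 1)^T — this equals column 1 of H (binary 001), so error is at position 1.
Correct: flip bit 1 of r = 1001111 to get c = 0001111.


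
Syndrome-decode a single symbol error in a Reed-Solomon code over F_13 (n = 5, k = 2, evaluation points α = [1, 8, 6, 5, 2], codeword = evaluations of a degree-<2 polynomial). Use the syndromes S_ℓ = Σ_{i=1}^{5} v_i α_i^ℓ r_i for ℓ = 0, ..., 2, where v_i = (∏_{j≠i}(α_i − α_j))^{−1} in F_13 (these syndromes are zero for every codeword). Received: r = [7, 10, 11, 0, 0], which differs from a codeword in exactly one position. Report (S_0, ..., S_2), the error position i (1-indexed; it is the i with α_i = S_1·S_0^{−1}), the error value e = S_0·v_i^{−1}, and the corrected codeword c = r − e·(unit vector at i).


S = (6, 4, 7), error at position 4, error magnitude e = 8, c = [7, 10, 11, 5, 0].

Step 1: column multipliers v_i = (∏_{j≠i}(α_i − α_j))^{−1} mod 13.
  i = 1 (α = 1): (1−8)(1−6)(1−5)(1−2) = (−7)·(−5)·(−4)·(−1) = 140 ≡ 10, so v_1 = 10^{−1} = 4 (mod 13).
  i = 2 (α = 8): (8−1)(8−6)(8−5)(8−2) = 7·2·3·6 = 252 ≡ 5, so v_2 = 5^{−1} = 8 (mod 13).
  i = 3 (α = 6): (6−1)(6−8)(6−5)(6−2) = 5·(−2)·1·4 = −40 ≡ 12, so v_3 = 12^{−1} = 12 (mod 13).
  i = 4 (α = 5): (5−1)(5−8)(5−6)(5−2) = 4·(−3)·(−1)·3 = 36 ≡ 10, so v_4 = 10^{−1} = 4 (mod 13).
  i = 5 (α = 2): (2−1)(2−8)(2−6)(2−5) = 1·(−6)·(−4)·(−3) = −72 ≡ 6, so v_5 = 6^{−1} = 11 (mod 13).
  v = [4, 8, 12, 4, 11].
Step 2: syndromes of r = [7, 10, 11, 0, 0] (all sums mod 13).
  S_0 = Σ v_i r_i = 4·7 + 8·10 + 12·11 + 4·0 + 11·0 = 240 ≡ 6.
  S_1 = Σ v_i α_i r_i = 4·1·7 + 8·8·10 + 12·6·11 + 4·5·0 + 11·2·0 = 1460 ≡ 4.
  α_i^2 mod 13 = [1, 12, 10, 12, 4].
  S_2 = Σ v_i α_i^2 r_i = 4·1·7 + 8·12·10 + 12·10·11 + 4·12·0 + 11·4·0 = 2308 ≡ 7.
  S = (6, 4, 7) ≠ 0, so r is not a codeword (an error is present).
Step 3: locate the error. For a single error e at position i, S_ℓ = v_i·e·α_i^ℓ, so α_err = S_1/S_0.
  S_0^{−1} = 6^{−1} = 11 (mod 13), so α_err = 4·11 = 44 ≡ 5 = α_4. Error position i = 4.
  Consistency check: S_2/S_1 = 7·10 = 70 ≡ 5 = α_err ✓ (single-error assumption holds).
Step 4: error magnitude e = S_0/v_4 = S_0·∏_{j≠4}(α_4 − α_j) = 6·10 = 60 ≡ 8 (mod 13).
Step 5: correct position 4: c_4 = r_4 − e = 0 − 8 ≡ 5 (mod 13). Hence c = [7, 10, 11, 5, 0].
  Check: interpolating c through the α_i gives m(x) = 1 + 6·x (degree < 2) with m(α_i) = c_i for every i, so c is indeed a codeword.


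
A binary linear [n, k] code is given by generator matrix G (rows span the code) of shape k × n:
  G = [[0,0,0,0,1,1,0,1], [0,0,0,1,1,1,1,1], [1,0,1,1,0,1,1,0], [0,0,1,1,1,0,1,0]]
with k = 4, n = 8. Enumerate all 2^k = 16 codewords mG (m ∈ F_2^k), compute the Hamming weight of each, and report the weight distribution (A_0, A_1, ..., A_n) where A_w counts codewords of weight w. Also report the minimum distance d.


Weight distribution: A_0 = 1, A_2 = 3, A_3 = 4, A_4 = 3, A_5 = 4, A_6 = 1. Minimum distance d = 2.

Enumerate all 2^4 = 16 messages m ∈ F_2^4.
For each, compute codeword c = mG in F_2^8, then tally its weight.
  m = 0000 → c = 00000000, weight = 0.
  m = 1000 → c = 00001101, weight = 3.
  m = 0100 → c = 00011111, weight = 5.
  m = 1100 → c = 00010010, weight = 2.
  m = 0010 → c = 10110110, weight = 5.
  m = 1010 → c = 10111011, weight = 6.
  m = 0110 → c = 10101001, weight = 4.
  m = 1110 → c = 10100100, weight = 3.
  m = 0001 → c = 00111010, weight = 4.
  m = 1001 → c = 00110111, weight = 5.
  m = 0101 → c = 00100101, weight = 3.
  m = 1101 → c = 00101000, weight = 2.
  m = 0011 → c = 10001100, weight = 3.
  m = 1011 → c = 10000001, weight = 2.
  m = 0111 → c = 10010011, weight = 4.
  m = 1111 → c = 10011110, weight = 5.
Tally weights:
  weight 0: 1 codewords.
  weight 2: 3 codewords.
  weight 3: 4 codewords.
  weight 4: 3 codewords.
  weight 5: 4 codewords.
  weight 6: 1 codewords.
Minimum distance d = smallest w > 0 with A_w > 0 = 2.
Sanity: Σ A_w = 16 = 2^4 = 16 ✓.


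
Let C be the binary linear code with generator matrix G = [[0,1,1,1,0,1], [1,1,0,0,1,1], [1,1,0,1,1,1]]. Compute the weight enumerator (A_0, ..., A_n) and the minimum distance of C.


Weight distribution: A_0 = 1, A_1 = 1, A_3 = 2, A_4 = 3, A_5 = 1. Minimum distance d = 1.

Enumerate all 2^3 = 8 messages m ∈ F_2^3.
For each, compute codeword c = mG in F_2^6, then tally its weight.
  m = 000 → c = 000000, weight = 0.
  m = 100 → c = 011101, weight = 4.
  m = 010 → c = 110011, weight = 4.
  m = 110 → c = 101110, weight = 4.
  m = 001 → c = 110111, weight = 5.
  m = 101 → c = 101010, weight = 3.
  m = 011 → c = 000100, weight = 1.
  m = 111 → c = 011001, weight = 3.
Tally weights:
  weight 0: 1 codewords.
  weight 1: 1 codewords.
  weight 3: 2 codewords.
  weight 4: 3 codewords.
  weight 5: 1 codewords.
Minimum distance d = smallest w > 0 with A_w > 0 = 1.
Sanity: Σ A_w = 8 = 2^3 = 8 ✓.


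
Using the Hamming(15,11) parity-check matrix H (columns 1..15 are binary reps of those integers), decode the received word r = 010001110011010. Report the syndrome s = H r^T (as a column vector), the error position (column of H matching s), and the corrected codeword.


s = (0, 0, 1, 0)^T, error position = 2, corrected codeword c = 000001110011010

Compute s = H r^T mod 2 one row at a time:
  s_1 = 1 + 0 + 0 + 1 + 1 + 0 + 1 + 0 = 4 ≡ 0 (mod 2).
  s_2 = 0 + 0 + 1 + 1 + 1 + 0 + 1 + 0 = 4 ≡ 0 (mod 2).
  s_3 = 1 + 0 + 1 + 1 + 0 + 1 + 1 + 0 = 5 ≡ 1 (mod 2).
  s_4 = 0 + 0 + 0 + 1 + 0 + 1 + 0 + 0 = 2 ≡ 0 (mod 2).
s = (0, 0, 1, 0)^T — this equals column 2 of H (binary 0010), so error is at position 2.
Correct: flip bit 2 of r = 010001110011010 to get c = 000001110011010.


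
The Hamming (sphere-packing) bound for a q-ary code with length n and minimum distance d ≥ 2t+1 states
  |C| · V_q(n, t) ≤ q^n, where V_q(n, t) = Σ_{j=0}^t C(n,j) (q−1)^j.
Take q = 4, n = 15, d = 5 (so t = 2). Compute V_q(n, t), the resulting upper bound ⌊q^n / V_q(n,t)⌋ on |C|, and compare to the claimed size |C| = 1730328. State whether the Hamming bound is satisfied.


V_q(n, t) = 991, q^n = 1073741824, Hamming bound = 1083493, |C| = 1730328 > bound (violated).

Step 1: Compute V_q(n, t) = Σ_{j=0}^2 C(n, j) (q−1)^j.
  j = 0: C(15,0)·(3)^0 = 1·1 = 1.
  j = 1: C(15,1)·(3)^1 = 15·3 = 45.
  j = 2: C(15,2)·(3)^2 = 105·9 = 945.
  V_q(n, t) = 1 + 45 + 945 = 991.
Step 2: q^n = 4^15 = 1073741824.
Step 3: Hamming bound ⌊q^n / V_q(n,t)⌋ = ⌊1073741824/991⌋ = 1083493.
Step 4: Compare |C| = 1730328 to 1083493: violated.
The claimed |C| lies above the Hamming bound, so no 4-ary code of length 15 with d ≥ 5 can have 1730328 codewords.


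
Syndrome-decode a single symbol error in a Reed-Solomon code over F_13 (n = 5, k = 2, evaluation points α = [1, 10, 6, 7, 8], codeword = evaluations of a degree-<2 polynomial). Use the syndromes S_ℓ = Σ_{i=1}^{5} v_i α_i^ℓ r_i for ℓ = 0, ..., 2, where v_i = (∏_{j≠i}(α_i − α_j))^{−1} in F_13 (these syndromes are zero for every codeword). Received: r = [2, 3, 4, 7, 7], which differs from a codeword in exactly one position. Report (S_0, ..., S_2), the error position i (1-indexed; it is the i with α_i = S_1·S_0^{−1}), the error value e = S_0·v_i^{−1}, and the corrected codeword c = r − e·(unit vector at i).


S = (8, 12, 5), error at position 5, error magnitude e = 10, c = [2, 3, 4, 7, 10].

Step 1: column multipliers v_i = (∏_{j≠i}(α_i − α_j))^{−1} mod 13.
  i = 1 (α = 1): (1−10)(1−6)(1−7)(1−8) = (−9)·(−5)·(−6)·(−7) = 1890 ≡ 5, so v_1 = 5^{−1} = 8 (mod 13).
  i = 2 (α = 10): (10−1)(10−6)(10−7)(10−8) = 9·4·3·2 = 216 ≡ 8, so v_2 = 8^{−1} = 5 (mod 13).
  i = 3 (α = 6): (6−1)(6−10)(6−7)(6−8) = 5·(−4)·(−1)·(−2) = −40 ≡ 12, so v_3 = 12^{−1} = 12 (mod 13).
  i = 4 (α = 7): (7−1)(7−10)(7−6)(7−8) = 6·(−3)·1·(−1) = 18 ≡ 5, so v_4 = 5^{−1} = 8 (mod 13).
  i = 5 (α = 8): (8−1)(8−10)(8−6)(8−7) = 7·(−2)·2·1 = −28 ≡ 11, so v_5 = 11^{−1} = 6 (mod 13).
  v = [8, 5, 12, 8, 6].
Step 2: syndromes of r = [2, 3, 4, 7, 7] (all sums mod 13).
  S_0 = Σ v_i r_i = 8·2 + 5·3 + 12·4 + 8·7 + 6·7 = 177 ≡ 8.
  S_1 = Σ v_i α_i r_i = 8·1·2 + 5·10·3 + 12·6·4 + 8·7·7 + 6·8·7 = 1182 ≡ 12.
  α_i^2 mod 13 = [1, 9, 10, 10, 12].
  S_2 = Σ v_i α_i^2 r_i = 8·1·2 + 5·9·3 + 12·10·4 + 8·10·7 + 6·12·7 = 1695 ≡ 5.
  S = (8, 12, 5) ≠ 0, so r is not a codeword (an error is present).
Step 3: locate the error. For a single error e at position i, S_ℓ = v_i·e·α_i^ℓ, so α_err = S_1/S_0.
  S_0^{−1} = 8^{−1} = 5 (mod 13), so α_err = 12·5 = 60 ≡ 8 = α_5. Error position i = 5.
  Consistency check: S_2/S_1 = 5·12 = 60 ≡ 8 = α_err ✓ (single-error assumption holds).
Step 4: error magnitude e = S_0/v_5 = S_0·∏_{j≠5}(α_5 − α_j) = 8·11 = 88 ≡ 10 (mod 13).
Step 5: correct position 5: c_5 = r_5 − e = 7 − 10 ≡ 10 (mod 13). Hence c = [2, 3, 4, 7, 10].
  Check: interpolating c through the α_i gives m(x) = 12 + 3·x (degree < 2) with m(α_i) = c_i for every i, so c is indeed a codeword.


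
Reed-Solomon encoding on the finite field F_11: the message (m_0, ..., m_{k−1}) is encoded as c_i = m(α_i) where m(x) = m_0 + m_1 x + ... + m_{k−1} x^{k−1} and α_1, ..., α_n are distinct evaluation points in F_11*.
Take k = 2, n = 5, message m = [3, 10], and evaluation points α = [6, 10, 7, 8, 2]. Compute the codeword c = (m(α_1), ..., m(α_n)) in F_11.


c = [8, 4, 7, 6, 1]

Message polynomial: m(x) = 3 + 10·x (mod 11).
For each evaluation point α_i, compute m(α_i) mod 11:
  α_1 = 6: Horner steps 10 → 8, so m(6) = 8.
  α_2 = 10: Horner steps 10 → 4, so m(10) = 4.
  α_3 = 7: Horner steps 10 → 7, so m(7) = 7.
  α_4 = 8: Horner steps 10 → 6, so m(8) = 6.
  α_5 = 2: Horner steps 10 → 1, so m(2) = 1.
Codeword c = [8, 4, 7, 6, 1] ∈ F_11^5.


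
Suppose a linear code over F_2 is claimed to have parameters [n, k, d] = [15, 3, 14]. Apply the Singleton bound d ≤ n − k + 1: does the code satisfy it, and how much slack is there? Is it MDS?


Singleton RHS = n − k + 1 = 13, slack = -1, bound violated (no such code; not MDS).

Singleton bound: d ≤ n − k + 1.
Here n = 15, k = 3, so n − k + 1 = 13.
Given d = 14, check d ≤ 13: NO.
Slack = (n − k + 1) − d = -1.
The slack is negative: d = 14 exceeds n − k + 1 = 13 by 1, so the Singleton bound is violated and no linear [15, 3, 14]_2 code can exist. In particular it is not MDS (MDS requires d = n − k + 1 exactly).
Description: the claimed parameters are [15, 3, 14]_2; such a code would be impossible (violates the Singleton bound).


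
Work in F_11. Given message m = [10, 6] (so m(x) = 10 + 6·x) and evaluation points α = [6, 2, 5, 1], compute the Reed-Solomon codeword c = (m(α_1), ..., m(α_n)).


c = [2, 0, 7, 5]

Message polynomial: m(x) = 10 + 6·x (mod 11).
For each evaluation point α_i, compute m(α_i) mod 11:
  α_1 = 6: Horner steps 6 → 2, so m(6) = 2.
  α_2 = 2: Horner steps 6 → 0, so m(2) = 0.
  α_3 = 5: Horner steps 6 → 7, so m(5) = 7.
  α_4 = 1: Horner steps 6 → 5, so m(1) = 5.
Codeword c = [2, 0, 7, 5] ∈ F_11^4.


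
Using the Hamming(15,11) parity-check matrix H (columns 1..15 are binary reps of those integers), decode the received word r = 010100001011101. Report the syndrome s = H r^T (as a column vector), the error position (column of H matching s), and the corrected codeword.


s = (1, 0, 1, 0)^T, error position = 10, corrected codeword c = 010100001111101

Compute s = H r^T mod 2 one row at a time:
  s_1 = 0 + 1 + 0 + 1 + 1 + 1 + 0 + 1 = 5 ≡ 1 (mod 2).
  s_2 = 1 + 0 + 0 + 0 + 1 + 1 + 0 + 1 = 4 ≡ 0 (mod 2).
  s_3 = 1 + 0 + 0 + 0 + 0 + 1 + 0 + 1 = 3 ≡ 1 (mod 2).
  s_4 = 0 + 0 + 0 + 0 + 1 + 1 + 1 + 1 = 4 ≡ 0 (mod 2).
s = (1, 0, 1, 0)^T — this equals column 10 of H (binary 1010), so error is at position 10.
Correct: flip bit 10 of r = 010100001011101 to get c = 010100001111101.


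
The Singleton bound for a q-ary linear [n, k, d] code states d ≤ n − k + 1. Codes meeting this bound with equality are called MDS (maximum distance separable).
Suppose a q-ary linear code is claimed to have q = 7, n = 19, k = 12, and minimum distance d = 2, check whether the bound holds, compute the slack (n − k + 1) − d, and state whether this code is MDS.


Singleton RHS = n − k + 1 = 8, slack = 6, bound satisfied, not MDS.

Singleton bound: d ≤ n − k + 1.
Here n = 19, k = 12, so n − k + 1 = 8.
Given d = 2, check d ≤ 8: YES.
Slack = (n − k + 1) − d = 6.
The code is NOT MDS (slack = 6 > 0).
Description: the claimed parameters are [19, 12, 2]_7; such a code would be non-MDS.


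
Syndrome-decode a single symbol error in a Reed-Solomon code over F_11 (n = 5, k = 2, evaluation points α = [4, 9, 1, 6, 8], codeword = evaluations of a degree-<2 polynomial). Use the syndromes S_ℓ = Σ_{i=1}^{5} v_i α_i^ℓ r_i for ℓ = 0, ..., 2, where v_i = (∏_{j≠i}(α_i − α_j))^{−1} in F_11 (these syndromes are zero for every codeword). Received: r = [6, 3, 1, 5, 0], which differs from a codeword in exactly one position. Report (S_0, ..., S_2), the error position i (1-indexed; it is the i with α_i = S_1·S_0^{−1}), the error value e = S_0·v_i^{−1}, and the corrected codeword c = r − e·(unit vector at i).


S = (7, 6, 2), error at position 1, error magnitude e = 7, c = [10, 3, 1, 5, 0].

Step 1: column multipliers v_i = (∏_{j≠i}(α_i − α_j))^{−1} mod 11.
  i = 1 (α = 4): (4−9)(4−1)(4−6)(4−8) = (−5)·3·(−2)·(−4) = −120 ≡ 1, so v_1 = 1^{−1} = 1 (mod 11).
  i = 2 (α = 9): (9−4)(9−1)(9−6)(9−8) = 5·8·3·1 = 120 ≡ 10, so v_2 = 10^{−1} = 10 (mod 11).
  i = 3 (α = 1): (1−4)(1−9)(1−6)(1−8) = (−3)·(−8)·(−5)·(−7) = 840 ≡ 4, so v_3 = 4^{−1} = 3 (mod 11).
  i = 4 (α = 6): (6−4)(6−9)(6−1)(6−8) = 2·(−3)·5·(−2) = 60 ≡ 5, so v_4 = 5^{−1} = 9 (mod 11).
  i = 5 (α = 8): (8−4)(8−9)(8−1)(8−6) = 4·(−1)·7·2 = −56 ≡ 10, so v_5 = 10^{−1} = 10 (mod 11).
  v = [1, 10, 3, 9, 10].
Step 2: syndromes of r = [6, 3, 1, 5, 0] (all sums mod 11).
  S_0 = Σ v_i r_i = 1·6 + 10·3 + 3·1 + 9·5 + 10·0 = 84 ≡ 7.
  S_1 = Σ v_i α_i r_i = 1·4·6 + 10·9·3 + 3·1·1 + 9·6·5 + 10·8·0 = 567 ≡ 6.
  α_i^2 mod 11 = [5, 4, 1, 3, 9].
  S_2 = Σ v_i α_i^2 r_i = 1·5·6 + 10·4·3 + 3·1·1 + 9·3·5 + 10·9·0 = 288 ≡ 2.
  S = (7, 6, 2) ≠ 0, so r is not a codeword (an error is present).
Step 3: locate the error. For a single error e at position i, S_ℓ = v_i·e·α_i^ℓ, so α_err = S_1/S_0.
  S_0^{−1} = 7^{−1} = 8 (mod 11), so α_err = 6·8 = 48 ≡ 4 = α_1. Error position i = 1.
  Consistency check: S_2/S_1 = 2·2 = 4 ≡ 4 = α_err ✓ (single-error assumption holds).
Step 4: error magnitude e = S_0/v_1 = S_0·∏_{j≠1}(α_1 − α_j) = 7·1 = 7 ≡ 7 (mod 11).
Step 5: correct position 1: c_1 = r_1 − e = 6 − 7 ≡ 10 (mod 11). Hence c = [10, 3, 1, 5, 0].
  Check: interpolating c through the α_i gives m(x) = 9 + 3·x (degree < 2) with m(α_i) = c_i for every i, so c is indeed a codeword.


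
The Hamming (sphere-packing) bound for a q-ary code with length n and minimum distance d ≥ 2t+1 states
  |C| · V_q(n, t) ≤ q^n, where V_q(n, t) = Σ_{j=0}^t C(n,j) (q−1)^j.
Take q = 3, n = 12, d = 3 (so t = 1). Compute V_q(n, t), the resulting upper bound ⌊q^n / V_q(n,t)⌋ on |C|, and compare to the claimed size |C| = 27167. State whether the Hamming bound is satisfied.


V_q(n, t) = 25, q^n = 531441, Hamming bound = 21257, |C| = 27167 > bound (violated).

Step 1: Compute V_q(n, t) = Σ_{j=0}^1 C(n, j) (q−1)^j.
  j = 0: C(12,0)·(2)^0 = 1·1 = 1.
  j = 1: C(12,1)·(2)^1 = 12·2 = 24.
  V_q(n, t) = 1 + 24 = 25.
Step 2: q^n = 3^12 = 531441.
Step 3: Hamming bound ⌊q^n / V_q(n,t)⌋ = ⌊531441/25⌋ = 21257.
Step 4: Compare |C| = 27167 to 21257: violated.
The claimed |C| lies above the Hamming bound, so no 3-ary code of length 12 with d ≥ 3 can have 27167 codewords.


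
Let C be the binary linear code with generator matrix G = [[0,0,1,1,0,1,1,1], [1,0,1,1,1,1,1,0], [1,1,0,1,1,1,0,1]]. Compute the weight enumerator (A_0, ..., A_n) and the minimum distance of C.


Weight distribution: A_0 = 1, A_3 = 2, A_4 = 1, A_5 = 2, A_6 = 2. Minimum distance d = 3.

Enumerate all 2^3 = 8 messages m ∈ F_2^3.
For each, compute codeword c = mG in F_2^8, then tally its weight.
  m = 000 → c = 00000000, weight = 0.
  m = 100 → c = 00110111, weight = 5.
  m = 010 → c = 10111110, weight = 6.
  m = 110 → c = 10001001, weight = 3.
  m = 001 → c = 11011101, weight = 6.
  m = 101 → c = 11101010, weight = 5.
  m = 011 → c = 01100011, weight = 4.
  m = 111 → c = 01010100, weight = 3.
Tally weights:
  weight 0: 1 codewords.
  weight 3: 2 codewords.
  weight 4: 1 codewords.
  weight 5: 2 codewords.
  weight 6: 2 codewords.
Minimum distance d = smallest w > 0 with A_w > 0 = 3.
Sanity: Σ A_w = 8 = 2^3 = 8 ✓.
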